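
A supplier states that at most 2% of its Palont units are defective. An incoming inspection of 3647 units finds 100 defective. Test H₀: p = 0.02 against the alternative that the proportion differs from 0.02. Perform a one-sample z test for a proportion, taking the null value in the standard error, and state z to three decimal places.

p̂ = 100/3647 ≈ 0.027420.
SE = √(p₀(1−p₀)/n) = √(0.0196/3647) = 0.002318.
z = (0.027420 − 0.02)/0.002318 = 0.007420/0.002318 = 3.201.
Two-sided p-value ≈ 2·Φ(−3.201) = 0.0014.

z = 3.201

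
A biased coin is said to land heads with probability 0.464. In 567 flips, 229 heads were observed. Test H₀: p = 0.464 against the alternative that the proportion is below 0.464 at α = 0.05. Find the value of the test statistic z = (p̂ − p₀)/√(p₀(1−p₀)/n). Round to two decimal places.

z = -2.87

p̂ = 229/567 ≈ 0.40388.
Standard error under H₀: √(0.464×0.536/567) = 0.02094.
z = (0.40388 − 0.464)/0.02094 = -0.06012/0.02094 = -2.87.
p-value = P(Z < -2.871) ≈ 0.0020, so at α = 0.05 we reject H₀.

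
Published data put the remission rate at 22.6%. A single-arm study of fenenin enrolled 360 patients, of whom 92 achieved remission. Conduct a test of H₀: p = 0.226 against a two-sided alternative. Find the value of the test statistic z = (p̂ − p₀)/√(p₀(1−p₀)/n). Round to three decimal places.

z = 1.341

p̂ = 92/360 ≈ 0.25556.
SE = √(p₀(1−p₀)/n) = √(0.17492/360) = 0.02204.
z = (0.25556 − 0.226)/0.02204 = 0.02956/0.02204 = 1.341.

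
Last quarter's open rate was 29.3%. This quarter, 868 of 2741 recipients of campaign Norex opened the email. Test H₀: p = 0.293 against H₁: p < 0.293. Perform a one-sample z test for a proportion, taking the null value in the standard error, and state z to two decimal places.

z = 2.72

p̂ = 868/2741 = 0.3167.
Under H₀, SE = √(0.293·0.707/2741) = √(7.5575e-05) = 0.0087.
z = (0.3167 − 0.293)/0.0087 = 0.0237/0.0087 = 2.72.
p-value = P(Z < 2.723) ≈ 0.9968.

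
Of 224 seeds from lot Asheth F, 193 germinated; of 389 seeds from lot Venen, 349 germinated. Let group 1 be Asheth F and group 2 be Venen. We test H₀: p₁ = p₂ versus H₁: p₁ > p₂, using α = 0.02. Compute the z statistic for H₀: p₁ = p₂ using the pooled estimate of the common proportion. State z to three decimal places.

z = -1.325

p̂₁ = 193/224 ≈ 0.86161, p̂₂ = 349/389 ≈ 0.89717.
Pooled p̂ = (193+349)/(224+389) = 542/613 = 0.88418.
SE = √(0.102409 × 0.00703498) = 0.02684.
z = (0.86161 − 0.89717)/0.02684 = -0.03556/0.02684 = -1.325.
p-value = P(Z > -1.325) ≈ 0.9074, so at α = 0.02 we fail to reject H₀.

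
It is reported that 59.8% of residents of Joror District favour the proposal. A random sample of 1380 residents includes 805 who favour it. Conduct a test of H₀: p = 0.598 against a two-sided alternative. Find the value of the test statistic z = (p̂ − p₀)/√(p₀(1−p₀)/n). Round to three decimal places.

p̂ = 805/1380 = 0.58333.
Standard error under H₀: √(0.598×0.402/1380) = 0.01320.
z = (0.58333 − 0.598)/0.01320 = -0.01467/0.01320 = -1.111.
Two-sided p-value ≈ 2·Φ(−1.111) = 0.2665.

z = -1.111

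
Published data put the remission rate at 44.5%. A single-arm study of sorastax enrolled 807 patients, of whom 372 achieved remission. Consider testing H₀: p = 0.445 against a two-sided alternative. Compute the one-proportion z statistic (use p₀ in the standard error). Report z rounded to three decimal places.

p̂ = 372/807 ≈ 0.46097.
Standard error under H₀: √(0.445×0.555/807) = 0.01749.
z = (0.46097 − 0.445)/0.01749 = 0.01597/0.01749 = 0.913.
Two-sided p-value ≈ 2·Φ(−0.913) = 0.3614.

z = 0.913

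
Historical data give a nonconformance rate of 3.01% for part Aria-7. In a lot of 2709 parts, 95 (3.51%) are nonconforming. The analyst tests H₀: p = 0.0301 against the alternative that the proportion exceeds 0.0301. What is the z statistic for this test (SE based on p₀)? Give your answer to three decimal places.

z = 1.513

p̂ = 95/2709 = 0.035068.
Under H₀, SE = √(0.0301·0.9699/2709) = √(1.07767e-05) = 0.003283.
z = (0.035068 − 0.0301)/0.003283 = 0.004968/0.003283 = 1.513.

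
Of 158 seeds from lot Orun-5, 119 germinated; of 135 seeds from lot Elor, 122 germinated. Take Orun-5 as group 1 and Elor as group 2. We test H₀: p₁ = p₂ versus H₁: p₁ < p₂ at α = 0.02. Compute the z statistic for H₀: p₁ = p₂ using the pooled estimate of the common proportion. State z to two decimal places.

p̂₁ = 119/158 ≈ 0.7532, p̂₂ = 122/135 ≈ 0.9037.
Pooled p̂ = (119+122)/(158+135) = 241/293 = 0.8225.
SE = √(0.145977 × 0.0137365) = 0.0448.
z = (0.7532 − 0.9037)/0.0448 = -0.1505/0.0448 = -3.36.
p-value = P(Z < -3.362) ≈ 0.0004, so at α = 0.02 we reject H₀.

z = -3.36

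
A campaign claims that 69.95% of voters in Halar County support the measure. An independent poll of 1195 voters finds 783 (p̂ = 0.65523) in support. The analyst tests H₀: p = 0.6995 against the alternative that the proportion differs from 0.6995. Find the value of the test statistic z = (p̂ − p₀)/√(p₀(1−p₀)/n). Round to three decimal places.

z = -3.338

p̂ = 783/1195 ≈ 0.655230.
SE = √(p₀(1−p₀)/n) = √(0.2102/1195) = 0.013263.
z = (0.655230 − 0.6995)/0.013263 = -0.044270/0.013263 = -3.338.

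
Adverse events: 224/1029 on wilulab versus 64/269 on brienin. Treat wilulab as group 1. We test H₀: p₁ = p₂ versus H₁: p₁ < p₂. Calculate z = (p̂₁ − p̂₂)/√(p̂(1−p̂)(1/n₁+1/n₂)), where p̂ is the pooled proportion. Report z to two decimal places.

z = -0.71

p̂₁ = 224/1029 ≈ 0.2177, p̂₂ = 64/269 ≈ 0.2379.
Pooled p̂ = (224+64)/(1029+269) = 288/1298 = 0.2219.
SE = √(0.172649 × 0.00468929) = 0.0285.
z = (0.2177 − 0.2379)/0.0285 = -0.0202/0.0285 = -0.71.
p-value = P(Z < -0.711) ≈ 0.2385.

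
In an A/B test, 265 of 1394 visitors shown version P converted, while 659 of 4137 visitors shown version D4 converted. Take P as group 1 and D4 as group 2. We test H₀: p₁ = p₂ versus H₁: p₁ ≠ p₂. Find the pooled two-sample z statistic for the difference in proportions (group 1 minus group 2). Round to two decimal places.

p̂₁ = 265/1394 ≈ 0.19010, p̂₂ = 659/4137 ≈ 0.15929.
Pooled p̂ = (265+659)/(1394+4137) = 924/5531 = 0.16706.
SE = √(p̂(1−p̂)(1/n₁+1/n₂)) = √(0.16706·0.83294·0.000959081) = √(0.000133456) = 0.01155.
z = (0.19010 − 0.15929)/0.01155 = 0.03081/0.01155 = 2.67.
p-value = 2·P(Z > 2.667) ≈ 0.0077.

z = 2.67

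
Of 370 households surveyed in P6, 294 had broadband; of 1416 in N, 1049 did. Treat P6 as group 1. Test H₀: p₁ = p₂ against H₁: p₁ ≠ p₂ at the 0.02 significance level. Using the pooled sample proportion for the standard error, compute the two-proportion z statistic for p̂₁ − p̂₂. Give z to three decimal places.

z = 2.133

p̂₁ = 294/370 = 0.794595, p̂₂ = 1049/1416 = 0.740819.
Pooled p̂ = (294+1049)/(370+1416) = 1343/1786 = 0.751960.
SE = √(p̂(1−p̂)(1/n₁+1/n₂)) = √(0.751960·0.248040·0.00340892) = √(0.000635819) = 0.025215.
z = (0.794595 − 0.740819)/0.025215 = 0.053776/0.025215 = 2.133.
p-value = 2·P(Z > 2.133) ≈ 0.0330. With α = 0.02, fail to reject H₀.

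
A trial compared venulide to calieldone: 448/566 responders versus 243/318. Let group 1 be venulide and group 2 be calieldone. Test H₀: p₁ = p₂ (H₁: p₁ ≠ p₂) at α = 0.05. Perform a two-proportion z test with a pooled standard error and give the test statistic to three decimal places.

p̂₁ = 448/566 = 0.79152, p̂₂ = 243/318 = 0.76415.
Pooled p̂ = (448+243)/(566+318) = 691/884 = 0.78167.
SE = √(p̂(1−p̂)(1/n₁+1/n₂)) = √(0.78167·0.21833·0.00491144) = √(0.000838184) = 0.02895.
z = (0.79152 − 0.76415)/0.02895 = 0.02737/0.02895 = 0.945.
p-value = 2·P(Z > 0.945) ≈ 0.3445. With α = 0.05, fail to reject H₀.

z = 0.945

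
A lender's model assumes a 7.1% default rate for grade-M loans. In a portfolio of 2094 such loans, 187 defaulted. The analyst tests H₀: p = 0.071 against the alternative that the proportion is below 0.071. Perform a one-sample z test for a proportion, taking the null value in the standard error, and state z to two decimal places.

p̂ = 187/2094 ≈ 0.08930.
SE = √(p₀(1−p₀)/n) = √(0.065959/2094) = 0.00561.
z = (0.08930 − 0.071)/0.00561 = 0.01830/0.00561 = 3.26.
p-value = P(Z < 3.261) ≈ 0.9994.

z = 3.26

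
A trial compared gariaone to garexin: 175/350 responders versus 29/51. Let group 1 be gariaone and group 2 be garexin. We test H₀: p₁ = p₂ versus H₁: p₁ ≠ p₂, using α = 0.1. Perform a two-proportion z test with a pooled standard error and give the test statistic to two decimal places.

p̂₁ = 175/350 = 0.5000, p̂₂ = 29/51 = 0.5686.
Pooled p̂ = (175+29)/(350+51) = 204/401 = 0.5087.
SE = √(0.249924 × 0.022465) = 0.0749.
z = (0.5000 − 0.5686)/0.0749 = -0.0686/0.0749 = -0.92.
Two-sided p-value ≈ 2·Φ(−0.916) = 0.3597; since p > α = 0.1, fail to reject H₀.

z = -0.92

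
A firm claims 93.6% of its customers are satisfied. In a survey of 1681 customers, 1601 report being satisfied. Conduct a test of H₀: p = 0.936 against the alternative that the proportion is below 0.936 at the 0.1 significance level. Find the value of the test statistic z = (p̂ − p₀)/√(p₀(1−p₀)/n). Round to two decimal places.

p̂ = 1601/1681 = 0.95241.
Under H₀, SE = √(0.936·0.064/1681) = √(3.56359e-05) = 0.00597.
z = (0.95241 − 0.936)/0.00597 = 0.01641/0.00597 = 2.75.
p-value = P(Z < 2.749) ≈ 0.9970; since p > α = 0.1, fail to reject H₀.

z = 2.75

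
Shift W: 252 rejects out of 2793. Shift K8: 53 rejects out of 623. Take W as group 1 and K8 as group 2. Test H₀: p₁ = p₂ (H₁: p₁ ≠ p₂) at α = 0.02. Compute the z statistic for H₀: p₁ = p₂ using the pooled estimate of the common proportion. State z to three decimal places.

p̂₁ = 252/2793 = 0.090226, p̂₂ = 53/623 = 0.085072.
Pooled p̂ = (252+53)/(2793+623) = 305/3416 = 0.089286.
SE = √(p̂(1−p̂)(1/n₁+1/n₂)) = √(0.089286·0.910714·0.00196317) = √(0.000159633) = 0.012635.
z = (0.090226 − 0.085072)/0.012635 = 0.005154/0.012635 = 0.408.
p-value = 2·P(Z > 0.408) ≈ 0.6834. With α = 0.02, fail to reject H₀.

z = 0.408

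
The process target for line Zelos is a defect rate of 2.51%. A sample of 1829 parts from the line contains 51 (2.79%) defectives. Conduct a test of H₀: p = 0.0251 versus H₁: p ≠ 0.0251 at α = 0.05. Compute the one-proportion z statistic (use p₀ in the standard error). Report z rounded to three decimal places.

p̂ = 51/1829 = 0.027884.
Standard error under H₀: √(0.0251×0.9749/1829) = 0.003658.
z = (0.027884 − 0.0251)/0.003658 = 0.002784/0.003658 = 0.761.
p-value = 2·P(Z > 0.761) ≈ 0.4466. With α = 0.05, fail to reject H₀.

z = 0.761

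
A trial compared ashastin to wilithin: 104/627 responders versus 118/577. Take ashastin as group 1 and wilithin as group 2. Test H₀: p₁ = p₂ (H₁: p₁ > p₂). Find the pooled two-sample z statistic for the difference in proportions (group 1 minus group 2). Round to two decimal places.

z = -1.73

p̂₁ = 104/627 = 0.16587, p̂₂ = 118/577 = 0.20451.
Pooled p̂ = (104+118)/(627+577) = 222/1204 = 0.18439.
SE = √(0.150387 × 0.003328) = 0.02237.
z = (0.16587 − 0.20451)/0.02237 = -0.03864/0.02237 = -1.73.
p-value = P(Z > -1.727) ≈ 0.9579.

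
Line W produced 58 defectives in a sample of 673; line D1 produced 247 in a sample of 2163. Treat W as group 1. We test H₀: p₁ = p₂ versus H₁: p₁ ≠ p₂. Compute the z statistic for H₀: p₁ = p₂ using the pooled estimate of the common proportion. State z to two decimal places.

z = -2.05

p̂₁ = 58/673 = 0.08618, p̂₂ = 247/2163 = 0.11419.
Pooled p̂ = (58+247)/(673+2163) = 305/2836 = 0.10755.
SE = √(0.0959797 × 0.0019482) = 0.01367.
z = (0.08618 − 0.11419)/0.01367 = -0.02801/0.01367 = -2.05.
Two-sided p-value ≈ 2·Φ(−2.049) = 0.0405.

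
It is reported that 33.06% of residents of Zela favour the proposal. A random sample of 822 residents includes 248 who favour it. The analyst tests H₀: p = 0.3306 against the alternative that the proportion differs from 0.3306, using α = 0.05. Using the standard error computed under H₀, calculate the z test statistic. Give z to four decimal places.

z = -1.7611

p̂ = 248/822 ≈ 0.3017032.
Under H₀, SE = √(0.3306·0.6694/822) = √(0.000269226) = 0.0164081.
z = (0.3017032 − 0.3306)/0.0164081 = -0.0288968/0.0164081 = -1.7611.
Two-sided p-value ≈ 2·Φ(−1.761) = 0.0782. With α = 0.05, fail to reject H₀.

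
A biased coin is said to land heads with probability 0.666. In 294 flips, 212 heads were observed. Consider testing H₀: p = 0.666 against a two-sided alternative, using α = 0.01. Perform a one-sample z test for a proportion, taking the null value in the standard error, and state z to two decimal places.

z = 2.00

p̂ = 212/294 ≈ 0.7211.
Standard error under H₀: √(0.666×0.334/294) = 0.0275.
z = (0.7211 − 0.666)/0.0275 = 0.0551/0.0275 = 2.00.
Two-sided p-value ≈ 2·Φ(−2.003) = 0.0452; since p > α = 0.01, fail to reject H₀.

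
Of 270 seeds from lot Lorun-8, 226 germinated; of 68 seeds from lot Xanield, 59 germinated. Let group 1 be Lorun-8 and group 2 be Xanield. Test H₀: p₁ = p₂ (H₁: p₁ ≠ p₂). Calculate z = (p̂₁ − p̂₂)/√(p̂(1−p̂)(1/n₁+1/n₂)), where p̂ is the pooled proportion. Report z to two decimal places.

p̂₁ = 226/270 ≈ 0.8370, p̂₂ = 59/68 ≈ 0.8676.
Pooled p̂ = (226+59)/(270+68) = 285/338 = 0.8432.
SE = √(p̂(1−p̂)(1/n₁+1/n₂)) = √(0.8432·0.1568·0.0184096) = √(0.00243406) = 0.0493.
z = (0.8370 − 0.8676)/0.0493 = -0.0306/0.0493 = -0.62.

z = -0.62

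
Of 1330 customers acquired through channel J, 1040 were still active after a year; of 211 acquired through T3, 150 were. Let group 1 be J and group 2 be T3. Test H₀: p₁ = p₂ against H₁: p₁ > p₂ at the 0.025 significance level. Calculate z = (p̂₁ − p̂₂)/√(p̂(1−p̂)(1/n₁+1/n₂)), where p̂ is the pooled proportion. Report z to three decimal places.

z = 2.286

p̂₁ = 1040/1330 ≈ 0.78195, p̂₂ = 150/211 ≈ 0.71090.
Pooled p̂ = (1040+150)/(1330+211) = 1190/1541 = 0.77223.
SE = √(0.175893 × 0.00549122) = 0.03108.
z = (0.78195 − 0.71090)/0.03108 = 0.07105/0.03108 = 2.286.
p-value = P(Z > 2.286) ≈ 0.0111; since p < α = 0.025, reject H₀.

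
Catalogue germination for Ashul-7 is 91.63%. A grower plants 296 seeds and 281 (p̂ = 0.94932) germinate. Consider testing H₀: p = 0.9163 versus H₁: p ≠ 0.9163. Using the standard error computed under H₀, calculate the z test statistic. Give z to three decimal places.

z = 2.052

p̂ = 281/296 = 0.949324.
SE = √(p₀(1−p₀)/n) = √(0.076694/296) = 0.016097.
z = (0.949324 − 0.9163)/0.016097 = 0.033024/0.016097 = 2.052.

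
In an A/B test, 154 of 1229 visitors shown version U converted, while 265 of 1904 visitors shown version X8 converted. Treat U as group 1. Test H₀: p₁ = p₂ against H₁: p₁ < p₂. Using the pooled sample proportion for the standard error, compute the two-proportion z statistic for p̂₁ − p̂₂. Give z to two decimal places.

p̂₁ = 154/1229 = 0.1253, p̂₂ = 265/1904 = 0.1392.
Pooled p̂ = (154+265)/(1229+1904) = 419/3133 = 0.1337.
SE = √(p̂(1−p̂)(1/n₁+1/n₂)) = √(0.1337·0.8663·0.00133888) = √(0.000155112) = 0.0125.
z = (0.1253 − 0.1392)/0.0125 = -0.0139/0.0125 = -1.11.
p-value = P(Z < -1.114) ≈ 0.1326.

z = -1.11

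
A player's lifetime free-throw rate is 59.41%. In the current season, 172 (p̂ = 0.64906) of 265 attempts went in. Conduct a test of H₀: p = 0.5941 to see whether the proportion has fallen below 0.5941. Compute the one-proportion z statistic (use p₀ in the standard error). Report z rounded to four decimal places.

p̂ = 172/265 = 0.649057.
SE = √(p₀(1−p₀)/n) = √(0.24115/265) = 0.030166.
z = (0.649057 − 0.5941)/0.030166 = 0.054957/0.030166 = 1.8218.

z = 1.8218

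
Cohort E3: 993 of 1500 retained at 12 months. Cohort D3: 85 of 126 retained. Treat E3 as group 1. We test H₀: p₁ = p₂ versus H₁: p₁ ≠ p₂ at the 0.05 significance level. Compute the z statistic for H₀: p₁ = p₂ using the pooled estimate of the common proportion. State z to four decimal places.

p̂₁ = 993/1500 ≈ 0.662000, p̂₂ = 85/126 ≈ 0.674603.
Pooled p̂ = (993+85)/(1500+126) = 1078/1626 = 0.662977.
SE = √(p̂(1−p̂)(1/n₁+1/n₂)) = √(0.662977·0.337023·0.00860317) = √(0.00192228) = 0.043844.
z = (0.662000 − 0.674603)/0.043844 = -0.012603/0.043844 = -0.2875.
p-value = 2·P(Z > 0.287) ≈ 0.7738. With α = 0.05, fail to reject H₀.

z = -0.2875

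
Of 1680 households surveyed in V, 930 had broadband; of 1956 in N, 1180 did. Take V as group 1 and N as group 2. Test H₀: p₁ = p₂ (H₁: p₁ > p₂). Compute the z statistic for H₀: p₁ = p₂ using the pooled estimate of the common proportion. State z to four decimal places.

p̂₁ = 930/1680 ≈ 0.553571, p̂₂ = 1180/1956 ≈ 0.603272.
Pooled p̂ = (930+1180)/(1680+1956) = 2110/3636 = 0.580308.
SE = √(0.243551 × 0.00110649) = 0.016416.
z = (0.553571 − 0.603272)/0.016416 = -0.049701/0.016416 = -3.0276.

z = -3.0276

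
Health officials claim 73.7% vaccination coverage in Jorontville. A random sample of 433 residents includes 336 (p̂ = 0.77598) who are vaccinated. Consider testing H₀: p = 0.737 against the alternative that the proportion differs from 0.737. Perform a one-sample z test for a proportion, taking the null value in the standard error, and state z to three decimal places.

p̂ = 336/433 = 0.77598.
Under H₀, SE = √(0.737·0.263/433) = √(0.000447647) = 0.02116.
z = (0.77598 − 0.737)/0.02116 = 0.03898/0.02116 = 1.842.

z = 1.842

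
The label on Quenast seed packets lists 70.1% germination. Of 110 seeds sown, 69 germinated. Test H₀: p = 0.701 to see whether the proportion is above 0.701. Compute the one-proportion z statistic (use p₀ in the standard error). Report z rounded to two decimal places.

z = -1.69

p̂ = 69/110 ≈ 0.6273.
SE = √(p₀(1−p₀)/n) = √(0.2096/110) = 0.0437.
z = (0.6273 − 0.701)/0.0437 = -0.0737/0.0437 = -1.69.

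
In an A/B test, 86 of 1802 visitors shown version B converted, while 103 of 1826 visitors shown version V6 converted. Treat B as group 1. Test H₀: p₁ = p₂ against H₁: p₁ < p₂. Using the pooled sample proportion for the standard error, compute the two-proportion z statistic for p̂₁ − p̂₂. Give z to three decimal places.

p̂₁ = 86/1802 ≈ 0.047725, p̂₂ = 103/1826 ≈ 0.056407.
Pooled p̂ = (86+103)/(1802+1826) = 189/3628 = 0.052095.
SE = √(p̂(1−p̂)(1/n₁+1/n₂)) = √(0.052095·0.947905·0.00110258) = √(5.44466e-05) = 0.007379.
z = (0.047725 − 0.056407)/0.007379 = -0.008682/0.007379 = -1.177.
p-value = P(Z < -1.177) ≈ 0.1197.

z = -1.177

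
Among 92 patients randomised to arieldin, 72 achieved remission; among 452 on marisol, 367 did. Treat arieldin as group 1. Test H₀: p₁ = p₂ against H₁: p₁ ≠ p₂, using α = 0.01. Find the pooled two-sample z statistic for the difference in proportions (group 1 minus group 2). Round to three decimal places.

p̂₁ = 72/92 = 0.78261, p̂₂ = 367/452 = 0.81195.
Pooled p̂ = (72+367)/(92+452) = 439/544 = 0.80699.
SE = √(p̂(1−p̂)(1/n₁+1/n₂)) = √(0.80699·0.19301·0.013082) = √(0.00203765) = 0.04514.
z = (0.78261 − 0.81195)/0.04514 = -0.02934/0.04514 = -0.650.
p-value = 2·P(Z > 0.650) ≈ 0.5157, so at α = 0.01 we fail to reject H₀.

z = -0.650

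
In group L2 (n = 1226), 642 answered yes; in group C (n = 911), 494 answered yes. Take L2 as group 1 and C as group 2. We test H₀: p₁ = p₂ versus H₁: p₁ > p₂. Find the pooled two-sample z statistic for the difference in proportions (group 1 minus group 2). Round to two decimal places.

p̂₁ = 642/1226 = 0.5237, p̂₂ = 494/911 = 0.5423.
Pooled p̂ = (642+494)/(1226+911) = 1136/2137 = 0.5316.
SE = √(0.249002 × 0.00191336) = 0.0218.
z = (0.5237 − 0.5423)/0.0218 = -0.0186/0.0218 = -0.85.
p-value = P(Z > -0.852) ≈ 0.8030.

z = -0.85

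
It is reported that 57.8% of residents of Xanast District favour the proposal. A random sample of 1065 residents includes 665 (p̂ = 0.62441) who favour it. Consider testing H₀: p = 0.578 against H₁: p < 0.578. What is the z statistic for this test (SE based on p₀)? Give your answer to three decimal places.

p̂ = 665/1065 = 0.62441.
SE = √(p₀(1−p₀)/n) = √(0.24392/1065) = 0.01513.
z = (0.62441 − 0.578)/0.01513 = 0.04641/0.01513 = 3.067.

z = 3.067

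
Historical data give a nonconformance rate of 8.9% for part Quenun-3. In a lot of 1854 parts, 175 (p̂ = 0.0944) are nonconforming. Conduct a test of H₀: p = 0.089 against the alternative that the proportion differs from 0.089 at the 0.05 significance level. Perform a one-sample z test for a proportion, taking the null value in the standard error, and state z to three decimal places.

p̂ = 175/1854 = 0.09439.
Standard error under H₀: √(0.089×0.911/1854) = 0.00661.
z = (0.09439 − 0.089)/0.00661 = 0.00539/0.00661 = 0.815.
p-value = 2·P(Z > 0.815) ≈ 0.4150. With α = 0.05, fail to reject H₀.

z = 0.815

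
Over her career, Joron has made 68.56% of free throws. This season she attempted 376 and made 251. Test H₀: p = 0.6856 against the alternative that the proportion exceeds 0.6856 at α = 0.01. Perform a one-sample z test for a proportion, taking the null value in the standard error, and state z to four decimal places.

p̂ = 251/376 = 0.667553.
Standard error under H₀: √(0.6856×0.3144/376) = 0.023943.
z = (0.667553 − 0.6856)/0.023943 = -0.018047/0.023943 = -0.7537.
p-value = P(Z > -0.754) ≈ 0.7745, so at α = 0.01 we fail to reject H₀.

z = -0.7537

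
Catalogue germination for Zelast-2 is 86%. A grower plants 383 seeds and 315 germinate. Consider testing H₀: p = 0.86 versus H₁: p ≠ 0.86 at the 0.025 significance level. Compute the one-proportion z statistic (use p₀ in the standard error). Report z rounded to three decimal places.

z = -2.118

p̂ = 315/383 = 0.82245.
Standard error under H₀: √(0.86×0.14/383) = 0.01773.
z = (0.82245 − 0.86)/0.01773 = -0.03755/0.01773 = -2.118.
Two-sided p-value ≈ 2·Φ(−2.118) = 0.0342. With α = 0.025, fail to reject H₀.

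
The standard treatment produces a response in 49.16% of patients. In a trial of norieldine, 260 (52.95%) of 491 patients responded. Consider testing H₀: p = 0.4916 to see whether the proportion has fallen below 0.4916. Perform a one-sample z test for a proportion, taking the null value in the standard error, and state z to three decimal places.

z = 1.681

p̂ = 260/491 ≈ 0.52953.
Under H₀, SE = √(0.4916·0.5084/491) = √(0.000509021) = 0.02256.
z = (0.52953 − 0.4916)/0.02256 = 0.03793/0.02256 = 1.681.
p-value = P(Z < 1.681) ≈ 0.9536.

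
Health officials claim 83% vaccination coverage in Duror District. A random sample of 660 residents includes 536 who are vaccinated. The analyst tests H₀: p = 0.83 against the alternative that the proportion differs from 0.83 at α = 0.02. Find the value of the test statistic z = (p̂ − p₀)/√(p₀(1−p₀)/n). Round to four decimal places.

z = -1.2228

p̂ = 536/660 = 0.812121.
Under H₀, SE = √(0.83·0.17/660) = √(0.000213788) = 0.014621.
z = (0.812121 − 0.83)/0.014621 = -0.017879/0.014621 = -1.2228.
p-value = 2·P(Z > 1.223) ≈ 0.2214, so at α = 0.02 we fail to reject H₀.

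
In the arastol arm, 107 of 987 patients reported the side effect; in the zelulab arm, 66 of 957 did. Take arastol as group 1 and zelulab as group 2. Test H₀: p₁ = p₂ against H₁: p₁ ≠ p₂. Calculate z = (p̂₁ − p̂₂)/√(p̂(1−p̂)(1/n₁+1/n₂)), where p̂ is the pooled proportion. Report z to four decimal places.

p̂₁ = 107/987 ≈ 0.108409, p̂₂ = 66/957 ≈ 0.068966.
Pooled p̂ = (107+66)/(987+957) = 173/1944 = 0.088992.
SE = √(0.0810722 × 0.0020581) = 0.012917.
z = (0.108409 − 0.068966)/0.012917 = 0.039443/0.012917 = 3.0536.

z = 3.0536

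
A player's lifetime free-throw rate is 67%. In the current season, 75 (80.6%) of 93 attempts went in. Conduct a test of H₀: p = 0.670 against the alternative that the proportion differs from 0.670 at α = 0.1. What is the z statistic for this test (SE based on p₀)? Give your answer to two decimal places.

z = 2.80

p̂ = 75/93 = 0.8065.
Standard error under H₀: √(0.67×0.33/93) = 0.0488.
z = (0.8065 − 0.67)/0.0488 = 0.1365/0.0488 = 2.80.
p-value = 2·P(Z > 2.799) ≈ 0.0051; since p < α = 0.1, reject H₀.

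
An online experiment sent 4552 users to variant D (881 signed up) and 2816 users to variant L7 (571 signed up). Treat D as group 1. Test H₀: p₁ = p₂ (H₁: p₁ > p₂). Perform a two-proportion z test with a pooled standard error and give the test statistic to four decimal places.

z = -0.9677

p̂₁ = 881/4552 ≈ 0.193541, p̂₂ = 571/2816 ≈ 0.202770.
Pooled p̂ = (881+571)/(4552+2816) = 1452/7368 = 0.197068.
SE = √(p̂(1−p̂)(1/n₁+1/n₂)) = √(0.197068·0.802932·0.000574797) = √(9.09516e-05) = 0.009537.
z = (0.193541 − 0.202770)/0.009537 = -0.009229/0.009537 = -0.9677.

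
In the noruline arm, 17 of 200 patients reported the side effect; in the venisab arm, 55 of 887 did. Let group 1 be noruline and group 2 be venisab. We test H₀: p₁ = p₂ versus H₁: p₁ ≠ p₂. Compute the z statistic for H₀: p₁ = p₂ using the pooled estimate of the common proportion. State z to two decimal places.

z = 1.18

p̂₁ = 17/200 ≈ 0.0850, p̂₂ = 55/887 ≈ 0.0620.
Pooled p̂ = (17+55)/(200+887) = 72/1087 = 0.0662.
SE = √(0.06185 × 0.0061274) = 0.0195.
z = (0.0850 − 0.0620)/0.0195 = 0.0230/0.0195 = 1.18.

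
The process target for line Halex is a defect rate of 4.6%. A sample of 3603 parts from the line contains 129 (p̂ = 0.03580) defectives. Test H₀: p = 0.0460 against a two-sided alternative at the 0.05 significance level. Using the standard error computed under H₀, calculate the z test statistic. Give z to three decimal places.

p̂ = 129/3603 = 0.035803.
Under H₀, SE = √(0.046·0.954/3603) = √(1.21799e-05) = 0.003490.
z = (0.035803 − 0.046)/0.003490 = -0.010197/0.003490 = -2.922.
Two-sided p-value ≈ 2·Φ(−2.922) = 0.0035; since p < α = 0.05, reject H₀.

z = -2.922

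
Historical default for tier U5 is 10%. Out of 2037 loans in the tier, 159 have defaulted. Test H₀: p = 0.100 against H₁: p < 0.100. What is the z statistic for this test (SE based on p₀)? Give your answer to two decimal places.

p̂ = 159/2037 ≈ 0.07806.
Under H₀, SE = √(0.1·0.9/2037) = √(4.41826e-05) = 0.00665.
z = (0.07806 − 0.1)/0.00665 = -0.02194/0.00665 = -3.30.
p-value = P(Z < -3.301) ≈ 0.0005.

z = -3.30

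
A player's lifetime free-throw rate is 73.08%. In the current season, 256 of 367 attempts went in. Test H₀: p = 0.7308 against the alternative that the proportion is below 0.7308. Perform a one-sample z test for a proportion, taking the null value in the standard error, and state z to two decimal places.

p̂ = 256/367 ≈ 0.6975.
SE = √(p₀(1−p₀)/n) = √(0.19673/367) = 0.0232.
z = (0.6975 − 0.7308)/0.0232 = -0.0333/0.0232 = -1.44.

z = -1.44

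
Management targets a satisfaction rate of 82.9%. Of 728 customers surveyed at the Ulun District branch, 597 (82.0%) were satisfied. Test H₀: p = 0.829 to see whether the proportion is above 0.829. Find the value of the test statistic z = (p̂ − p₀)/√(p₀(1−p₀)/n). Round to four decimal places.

p̂ = 597/728 ≈ 0.820055.
SE = √(p₀(1−p₀)/n) = √(0.14176/728) = 0.013954.
z = (0.820055 − 0.829)/0.013954 = -0.008945/0.013954 = -0.6410.

z = -0.6410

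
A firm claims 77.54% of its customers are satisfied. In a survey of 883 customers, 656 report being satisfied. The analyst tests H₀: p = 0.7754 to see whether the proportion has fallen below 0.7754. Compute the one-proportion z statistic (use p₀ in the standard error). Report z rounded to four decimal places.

z = -2.3126

p̂ = 656/883 = 0.742922.
SE = √(p₀(1−p₀)/n) = √(0.17415/883) = 0.014044.
z = (0.742922 − 0.7754)/0.014044 = -0.032478/0.014044 = -2.3126.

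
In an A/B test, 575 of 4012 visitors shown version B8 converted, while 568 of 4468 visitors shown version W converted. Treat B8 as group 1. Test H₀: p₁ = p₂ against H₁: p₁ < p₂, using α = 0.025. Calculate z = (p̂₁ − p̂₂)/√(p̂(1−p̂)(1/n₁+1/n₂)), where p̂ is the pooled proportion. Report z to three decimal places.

p̂₁ = 575/4012 = 0.143320, p̂₂ = 568/4468 = 0.127126.
Pooled p̂ = (575+568)/(4012+4468) = 1143/8480 = 0.134788.
SE = √(p̂(1−p̂)(1/n₁+1/n₂)) = √(0.134788·0.865212·0.000473066) = √(5.5169e-05) = 0.007428.
z = (0.143320 − 0.127126)/0.007428 = 0.016194/0.007428 = 2.180.
p-value = P(Z < 2.180) ≈ 0.9854, so at α = 0.025 we fail to reject H₀.

z = 2.180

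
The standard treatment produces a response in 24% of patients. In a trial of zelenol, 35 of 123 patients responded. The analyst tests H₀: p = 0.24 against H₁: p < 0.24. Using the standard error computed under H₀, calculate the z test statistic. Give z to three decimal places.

p̂ = 35/123 = 0.28455.
SE = √(p₀(1−p₀)/n) = √(0.1824/123) = 0.03851.
z = (0.28455 − 0.24)/0.03851 = 0.04455/0.03851 = 1.157.
p-value = P(Z < 1.157) ≈ 0.8764.

z = 1.157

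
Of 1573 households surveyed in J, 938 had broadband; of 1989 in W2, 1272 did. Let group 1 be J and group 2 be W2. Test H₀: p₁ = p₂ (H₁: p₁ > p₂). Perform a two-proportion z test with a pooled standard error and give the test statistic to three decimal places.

z = -2.639

p̂₁ = 938/1573 = 0.596313, p̂₂ = 1272/1989 = 0.639517.
Pooled p̂ = (938+1272)/(1573+1989) = 2210/3562 = 0.620438.
SE = √(p̂(1−p̂)(1/n₁+1/n₂)) = √(0.620438·0.379562·0.00113849) = √(0.000268109) = 0.016374.
z = (0.596313 − 0.639517)/0.016374 = -0.043204/0.016374 = -2.639.
p-value = P(Z > -2.639) ≈ 0.9958.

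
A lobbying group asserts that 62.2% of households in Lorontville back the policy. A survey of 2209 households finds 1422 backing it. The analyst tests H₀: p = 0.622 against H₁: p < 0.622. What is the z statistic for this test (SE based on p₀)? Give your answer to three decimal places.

z = 2.106

p̂ = 1422/2209 ≈ 0.64373.
SE = √(p₀(1−p₀)/n) = √(0.23512/2209) = 0.01032.
z = (0.64373 − 0.622)/0.01032 = 0.02173/0.01032 = 2.106.
p-value = P(Z < 2.106) ≈ 0.9824.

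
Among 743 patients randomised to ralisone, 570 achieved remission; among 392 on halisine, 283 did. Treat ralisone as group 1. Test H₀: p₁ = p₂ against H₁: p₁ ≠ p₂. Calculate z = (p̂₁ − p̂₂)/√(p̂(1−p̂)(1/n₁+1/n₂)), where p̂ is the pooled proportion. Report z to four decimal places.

p̂₁ = 570/743 ≈ 0.767160, p̂₂ = 283/392 ≈ 0.721939.
Pooled p̂ = (570+283)/(743+392) = 853/1135 = 0.751542.
SE = √(0.186727 × 0.00389692) = 0.026975.
z = (0.767160 − 0.721939)/0.026975 = 0.045221/0.026975 = 1.6764.
Two-sided p-value ≈ 2·Φ(−1.676) = 0.0937.

z = 1.6764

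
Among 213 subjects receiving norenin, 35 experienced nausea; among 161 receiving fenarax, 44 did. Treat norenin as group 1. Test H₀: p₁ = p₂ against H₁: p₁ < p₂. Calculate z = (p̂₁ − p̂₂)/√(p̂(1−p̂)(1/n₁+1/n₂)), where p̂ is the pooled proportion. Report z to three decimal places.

z = -2.556

p̂₁ = 35/213 = 0.16432, p̂₂ = 44/161 = 0.27329.
Pooled p̂ = (35+44)/(213+161) = 79/374 = 0.21123.
SE = √(0.166612 × 0.010906) = 0.04263.
z = (0.16432 − 0.27329)/0.04263 = -0.10897/0.04263 = -2.556.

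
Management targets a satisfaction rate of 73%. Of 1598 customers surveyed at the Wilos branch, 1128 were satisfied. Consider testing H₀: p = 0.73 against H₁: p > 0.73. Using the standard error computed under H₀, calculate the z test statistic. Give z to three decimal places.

p̂ = 1128/1598 = 0.705882.
Standard error under H₀: √(0.73×0.27/1598) = 0.011106.
z = (0.705882 − 0.73)/0.011106 = -0.024118/0.011106 = -2.172.
p-value = P(Z > -2.172) ≈ 0.9851.

z = -2.172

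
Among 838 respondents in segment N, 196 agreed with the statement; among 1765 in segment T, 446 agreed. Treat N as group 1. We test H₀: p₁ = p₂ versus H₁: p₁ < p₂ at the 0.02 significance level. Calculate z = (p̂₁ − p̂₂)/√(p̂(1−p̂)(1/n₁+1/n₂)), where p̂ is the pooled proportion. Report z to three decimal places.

p̂₁ = 196/838 ≈ 0.23389, p̂₂ = 446/1765 ≈ 0.25269.
Pooled p̂ = (196+446)/(838+1765) = 642/2603 = 0.24664.
SE = √(0.185808 × 0.00175989) = 0.01808.
z = (0.23389 − 0.25269)/0.01808 = -0.01880/0.01808 = -1.040.
p-value = P(Z < -1.040) ≈ 0.1492. With α = 0.02, fail to reject H₀.

z = -1.040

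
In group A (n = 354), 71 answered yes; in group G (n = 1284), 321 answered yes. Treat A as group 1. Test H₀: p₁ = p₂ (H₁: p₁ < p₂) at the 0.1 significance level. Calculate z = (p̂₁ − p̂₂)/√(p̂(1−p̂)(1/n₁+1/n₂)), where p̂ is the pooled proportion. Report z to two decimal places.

z = -1.93

p̂₁ = 71/354 = 0.2006, p̂₂ = 321/1284 = 0.2500.
Pooled p̂ = (71+321)/(354+1284) = 392/1638 = 0.2393.
SE = √(0.182044 × 0.00360367) = 0.0256.
z = (0.2006 − 0.2500)/0.0256 = -0.0494/0.0256 = -1.93.
p-value = P(Z < -1.930) ≈ 0.0268, so at α = 0.1 we reject H₀.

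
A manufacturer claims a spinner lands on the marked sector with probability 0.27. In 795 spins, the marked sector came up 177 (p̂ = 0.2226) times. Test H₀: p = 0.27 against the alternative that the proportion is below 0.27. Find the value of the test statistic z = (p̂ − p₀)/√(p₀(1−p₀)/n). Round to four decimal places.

z = -3.0077

p̂ = 177/795 ≈ 0.2226415.
Standard error under H₀: √(0.27×0.73/795) = 0.0157456.
z = (0.2226415 − 0.27)/0.0157456 = -0.0473585/0.0157456 = -3.0077.
p-value = P(Z < -3.008) ≈ 0.0013.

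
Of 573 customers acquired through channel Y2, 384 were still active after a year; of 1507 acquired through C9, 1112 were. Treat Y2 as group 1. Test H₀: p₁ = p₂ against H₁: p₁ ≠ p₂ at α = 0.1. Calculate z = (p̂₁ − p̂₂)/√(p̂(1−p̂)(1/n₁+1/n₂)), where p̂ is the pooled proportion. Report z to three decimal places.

p̂₁ = 384/573 ≈ 0.670157, p̂₂ = 1112/1507 ≈ 0.737890.
Pooled p̂ = (384+1112)/(573+1507) = 1496/2080 = 0.719231.
SE = √(p̂(1−p̂)(1/n₁+1/n₂)) = √(0.719231·0.280769·0.00240877) = √(0.000486422) = 0.022055.
z = (0.670157 − 0.737890)/0.022055 = -0.067733/0.022055 = -3.071.
Two-sided p-value ≈ 2·Φ(−3.071) = 0.0021, so at α = 0.1 we reject H₀.

z = -3.071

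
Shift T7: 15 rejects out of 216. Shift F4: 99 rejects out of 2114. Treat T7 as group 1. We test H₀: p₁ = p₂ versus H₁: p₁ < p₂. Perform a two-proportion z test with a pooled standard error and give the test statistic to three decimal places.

z = 1.468

p̂₁ = 15/216 ≈ 0.069444, p̂₂ = 99/2114 ≈ 0.046831.
Pooled p̂ = (15+99)/(216+2114) = 114/2330 = 0.048927.
SE = √(0.0465332 × 0.00510267) = 0.015409.
z = (0.069444 − 0.046831)/0.015409 = 0.022613/0.015409 = 1.468.
p-value = P(Z < 1.468) ≈ 0.9289.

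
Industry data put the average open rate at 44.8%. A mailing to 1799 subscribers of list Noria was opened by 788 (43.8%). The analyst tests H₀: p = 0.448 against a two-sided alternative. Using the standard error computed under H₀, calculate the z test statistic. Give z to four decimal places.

z = -0.8511

p̂ = 788/1799 = 0.4380211.
Standard error under H₀: √(0.448×0.552/1799) = 0.0117245.
z = (0.4380211 − 0.448)/0.0117245 = -0.0099789/0.0117245 = -0.8511.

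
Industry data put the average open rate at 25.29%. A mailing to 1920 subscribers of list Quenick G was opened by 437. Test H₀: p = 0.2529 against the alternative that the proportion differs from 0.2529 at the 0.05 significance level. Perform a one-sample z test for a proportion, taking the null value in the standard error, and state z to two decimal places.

p̂ = 437/1920 ≈ 0.22760.
Standard error under H₀: √(0.2529×0.7471/1920) = 0.00992.
z = (0.22760 − 0.2529)/0.00992 = -0.02530/0.00992 = -2.55.
p-value = 2·P(Z > 2.550) ≈ 0.0108; since p < α = 0.05, reject H₀.

z = -2.55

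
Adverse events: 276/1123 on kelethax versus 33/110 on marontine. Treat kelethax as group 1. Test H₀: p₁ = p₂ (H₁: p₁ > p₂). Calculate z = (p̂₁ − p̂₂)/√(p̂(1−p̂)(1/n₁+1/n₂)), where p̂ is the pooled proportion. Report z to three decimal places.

z = -1.253

p̂₁ = 276/1123 = 0.245770, p̂₂ = 33/110 = 0.300000.
Pooled p̂ = (276+33)/(1123+110) = 309/1233 = 0.250608.
SE = √(p̂(1−p̂)(1/n₁+1/n₂)) = √(0.250608·0.749392·0.00998138) = √(0.00187454) = 0.043296.
z = (0.245770 − 0.300000)/0.043296 = -0.054230/0.043296 = -1.253.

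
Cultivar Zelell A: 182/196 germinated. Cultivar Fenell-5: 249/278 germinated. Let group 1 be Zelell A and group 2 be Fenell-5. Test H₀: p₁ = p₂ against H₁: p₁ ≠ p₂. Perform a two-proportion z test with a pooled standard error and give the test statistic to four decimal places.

z = 1.2277

p̂₁ = 182/196 = 0.928571, p̂₂ = 249/278 = 0.895683.
Pooled p̂ = (182+249)/(196+278) = 431/474 = 0.909283.
SE = √(0.0824877 × 0.00869916) = 0.026788.
z = (0.928571 − 0.895683)/0.026788 = 0.032888/0.026788 = 1.2277.
p-value = 2·P(Z > 1.228) ≈ 0.2195.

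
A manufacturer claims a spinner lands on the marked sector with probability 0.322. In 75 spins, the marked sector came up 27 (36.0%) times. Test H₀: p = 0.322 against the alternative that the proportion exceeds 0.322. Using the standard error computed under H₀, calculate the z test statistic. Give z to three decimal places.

p̂ = 27/75 = 0.36000.
SE = √(p₀(1−p₀)/n) = √(0.21832/75) = 0.05395.
z = (0.36000 − 0.322)/0.05395 = 0.03800/0.05395 = 0.704.
p-value = P(Z > 0.704) ≈ 0.2406.

z = 0.704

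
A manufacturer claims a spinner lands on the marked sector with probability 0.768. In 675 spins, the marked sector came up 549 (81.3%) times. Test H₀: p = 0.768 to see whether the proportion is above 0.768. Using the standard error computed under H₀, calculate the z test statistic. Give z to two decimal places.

z = 2.79

p̂ = 549/675 = 0.81333.
Under H₀, SE = √(0.768·0.232/675) = √(0.000263964) = 0.01625.
z = (0.81333 − 0.768)/0.01625 = 0.04533/0.01625 = 2.79.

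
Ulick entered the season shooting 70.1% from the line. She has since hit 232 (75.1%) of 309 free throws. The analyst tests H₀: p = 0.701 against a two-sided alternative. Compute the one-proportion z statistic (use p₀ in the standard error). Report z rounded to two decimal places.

z = 1.91

p̂ = 232/309 = 0.75081.
Standard error under H₀: √(0.701×0.299/309) = 0.02604.
z = (0.75081 − 0.701)/0.02604 = 0.04981/0.02604 = 1.91.
Two-sided p-value ≈ 2·Φ(−1.912) = 0.0558.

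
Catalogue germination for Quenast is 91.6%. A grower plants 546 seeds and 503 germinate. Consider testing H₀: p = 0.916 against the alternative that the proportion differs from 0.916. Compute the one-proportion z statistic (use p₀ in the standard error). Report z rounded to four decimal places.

z = 0.4419

p̂ = 503/546 ≈ 0.9212454.
Under H₀, SE = √(0.916·0.084/546) = √(0.000140923) = 0.0118711.
z = (0.9212454 − 0.916)/0.0118711 = 0.0052454/0.0118711 = 0.4419.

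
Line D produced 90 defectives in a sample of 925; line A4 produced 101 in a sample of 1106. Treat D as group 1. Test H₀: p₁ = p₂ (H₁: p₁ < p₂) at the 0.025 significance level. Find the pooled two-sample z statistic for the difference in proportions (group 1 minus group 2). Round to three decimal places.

z = 0.460

p̂₁ = 90/925 = 0.09730, p̂₂ = 101/1106 = 0.09132.
Pooled p̂ = (90+101)/(925+1106) = 191/2031 = 0.09404.
SE = √(p̂(1−p̂)(1/n₁+1/n₂)) = √(0.09404·0.90596·0.00198524) = √(0.000169139) = 0.01301.
z = (0.09730 − 0.09132)/0.01301 = 0.00598/0.01301 = 0.460.
p-value = P(Z < 0.460) ≈ 0.6771. With α = 0.025, fail to reject H₀.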